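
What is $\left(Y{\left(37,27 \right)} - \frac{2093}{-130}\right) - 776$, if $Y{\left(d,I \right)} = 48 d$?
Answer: $\frac{10161}{10} \approx 1016.1$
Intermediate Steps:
$\left(Y{\left(37,27 \right)} - \frac{2093}{-130}\right) - 776 = \left(48 \cdot 37 - \frac{2093}{-130}\right) - 776 = \left(1776 - - \frac{161}{10}\right) - 776 = \left(1776 + \frac{161}{10}\right) - 776 = \frac{17921}{10} - 776 = \frac{10161}{10}$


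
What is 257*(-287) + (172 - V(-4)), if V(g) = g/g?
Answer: -73588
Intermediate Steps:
V(g) = 1
257*(-287) + (172 - V(-4)) = 257*(-287) + (172 - 1*1) = -73759 + (172 - 1) = -73759 + 171 = -73588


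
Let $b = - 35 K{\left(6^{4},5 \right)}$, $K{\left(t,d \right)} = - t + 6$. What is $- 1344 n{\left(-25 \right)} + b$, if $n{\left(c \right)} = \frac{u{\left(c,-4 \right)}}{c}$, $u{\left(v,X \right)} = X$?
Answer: $\frac{1123374}{25} \approx 44935.0$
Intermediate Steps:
$K{\left(t,d \right)} = 6 - t$
$n{\left(c \right)} = - \frac{4}{c}$
$b = 45150$ ($b = - 35 \left(6 - 6^{4}\right) = - 35 \left(6 - 1296\right) = \left(-35\right) \left(-1290\right) = 45150$)
$- 1344 n{\left(-25 \right)} + b = - 1344 \left(- \frac{4}{-25}\right) + 45150 = - 1344 \left(\left(-4\right) \left(- \frac{1}{25}\right)\right) + 45150 = \left(-1344\right) \frac{4}{25} + 45150 = - \frac{5376}{25} + 45150 = \frac{1123374}{25}$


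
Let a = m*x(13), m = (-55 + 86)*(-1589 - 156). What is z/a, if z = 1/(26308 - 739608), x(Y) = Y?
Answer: 1/501617525500 ≈ 1.9936e-12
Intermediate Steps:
m = -54095 (m = 31*(-1745) = -54095)
z = -1/713300 (z = 1/(-713300) = -1/713300 ≈ -1.4019e-6)
a = -703235 (a = -54095*13 = -703235)
z/a = -1/713300/(-703235) = -1/713300*(-1/703235) = 1/501617525500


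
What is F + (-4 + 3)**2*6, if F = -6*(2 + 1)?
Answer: -12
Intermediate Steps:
F = -18 (F = -6*3 = -18)
F + (-4 + 3)**2*6 = -18 + (-4 + 3)**2*6 = -18 + (-1)**2*6 = -18 + 1*6 = -18 + 6 = -12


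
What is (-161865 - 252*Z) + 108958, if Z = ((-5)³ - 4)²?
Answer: -4246439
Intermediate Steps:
Z = 16641 (Z = (-125 - 4)² = (-129)² = 16641)
(-161865 - 252*Z) + 108958 = (-161865 - 252*16641) + 108958 = (-161865 - 4193532) + 108958 = -4355397 + 108958 = -4246439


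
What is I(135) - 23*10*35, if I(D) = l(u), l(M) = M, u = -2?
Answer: -8052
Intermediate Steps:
I(D) = -2
I(135) - 23*10*35 = -2 - 23*10*35 = -2 - 230*35 = -2 - 8050 = -8052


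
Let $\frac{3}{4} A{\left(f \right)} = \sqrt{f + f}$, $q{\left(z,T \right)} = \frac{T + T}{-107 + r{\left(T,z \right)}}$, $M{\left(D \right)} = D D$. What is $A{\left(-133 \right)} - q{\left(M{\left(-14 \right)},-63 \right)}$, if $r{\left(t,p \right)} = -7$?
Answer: $- \frac{21}{19} + \frac{4 i \sqrt{266}}{3} \approx -1.1053 + 21.746 i$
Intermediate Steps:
$M{\left(D \right)} = D^{2}$
$q{\left(z,T \right)} = - \frac{T}{57}$ ($q{\left(z,T \right)} = \frac{T + T}{-107 - 7} = \frac{2 T}{-114} = 2 T \left(- \frac{1}{114}\right) = - \frac{T}{57}$)
$A{\left(f \right)} = \frac{4 \sqrt{2} \sqrt{f}}{3}$ ($A{\left(f \right)} = \frac{4 \sqrt{f + f}}{3} = \frac{4 \sqrt{2 f}}{3} = \frac{4 \sqrt{2} \sqrt{f}}{3}$)
$A{\left(-133 \right)} - q{\left(M{\left(-14 \right)},-63 \right)} = \frac{4 \sqrt{2} \sqrt{-133}}{3} - \left(- \frac{1}{57}\right) \left(-63\right) = \frac{4 \sqrt{2} i \sqrt{133}}{3} - \frac{21}{19} = \frac{4 i \sqrt{266}}{3} - \frac{21}{19} = - \frac{21}{19} + \frac{4 i \sqrt{266}}{3}$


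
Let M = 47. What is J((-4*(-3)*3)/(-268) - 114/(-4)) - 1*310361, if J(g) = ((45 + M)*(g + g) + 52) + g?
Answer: -40878221/134 ≈ -3.0506e+5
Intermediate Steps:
J(g) = 52 + 185*g (J(g) = ((45 + 47)*(g + g) + 52) + g = (92*(2*g) + 52) + g = (184*g + 52) + g = (52 + 184*g) + g = 52 + 185*g)
J((-4*(-3)*3)/(-268) - 114/(-4)) - 1*310361 = (52 + 185*((-4*(-3)*3)/(-268) - 114/(-4))) - 1*310361 = (52 + 185*((12*3)*(-1/268) - 114*(-1/4))) - 310361 = (52 + 185*(36*(-1/268) + 57/2)) - 310361 = (52 + 185*(-9/67 + 57/2)) - 310361 = (52 + 185*(3801/134)) - 310361 = (52 + 703185/134) - 310361 = 710153/134 - 310361 = -40878221/134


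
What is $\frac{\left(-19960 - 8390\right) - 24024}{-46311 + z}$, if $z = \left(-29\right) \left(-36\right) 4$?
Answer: $\frac{17458}{14045} \approx 1.243$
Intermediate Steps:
$z = 4176$ ($z = 1044 \cdot 4 = 4176$)
$\frac{\left(-19960 - 8390\right) - 24024}{-46311 + z} = \frac{\left(-19960 - 8390\right) - 24024}{-46311 + 4176} = \frac{\left(-19960 - 8390\right) - 24024}{-42135} = \left(-28350 - 24024\right) \left(- \frac{1}{42135}\right) = \left(-52374\right) \left(- \frac{1}{42135}\right) = \frac{17458}{14045}$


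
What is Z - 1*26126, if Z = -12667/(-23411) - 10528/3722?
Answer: -1138353859963/43567871 ≈ -26128.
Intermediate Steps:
Z = -99662217/43567871 (Z = -12667*(-1/23411) - 10528*1/3722 = 12667/23411 - 5264/1861 = -99662217/43567871 ≈ -2.2875)
Z - 1*26126 = -99662217/43567871 - 1*26126 = -99662217/43567871 - 26126 = -1138353859963/43567871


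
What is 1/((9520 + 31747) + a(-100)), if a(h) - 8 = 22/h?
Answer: 50/2063739 ≈ 2.4228e-5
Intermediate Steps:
a(h) = 8 + 22/h
1/((9520 + 31747) + a(-100)) = 1/((9520 + 31747) + (8 + 22/(-100))) = 1/(41267 + (8 + 22*(-1/100))) = 1/(41267 + (8 - 11/50)) = 1/(41267 + 389/50) = 1/(2063739/50) = 50/2063739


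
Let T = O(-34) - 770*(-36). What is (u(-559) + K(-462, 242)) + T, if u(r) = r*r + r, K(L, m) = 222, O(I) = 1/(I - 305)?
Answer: 115213895/339 ≈ 3.3986e+5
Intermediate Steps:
O(I) = 1/(-305 + I)
u(r) = r + r**2 (u(r) = r**2 + r = r + r**2)
T = 9397079/339 (T = 1/(-305 - 34) - 770*(-36) = 1/(-339) + 27720 = -1/339 + 27720 = 9397079/339 ≈ 27720.)
(u(-559) + K(-462, 242)) + T = (-559*(1 - 559) + 222) + 9397079/339 = (-559*(-558) + 222) + 9397079/339 = (311922 + 222) + 9397079/339 = 312144 + 9397079/339 = 115213895/339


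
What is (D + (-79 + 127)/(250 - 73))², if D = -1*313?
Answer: 340439401/3481 ≈ 97799.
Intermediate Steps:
D = -313
(D + (-79 + 127)/(250 - 73))² = (-313 + (-79 + 127)/(250 - 73))² = (-313 + 48/177)² = (-313 + 48*(1/177))² = (-313 + 16/59)² = (-18451/59)² = 340439401/3481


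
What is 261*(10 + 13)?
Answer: 6003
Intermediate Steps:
261*(10 + 13) = 261*23 = 6003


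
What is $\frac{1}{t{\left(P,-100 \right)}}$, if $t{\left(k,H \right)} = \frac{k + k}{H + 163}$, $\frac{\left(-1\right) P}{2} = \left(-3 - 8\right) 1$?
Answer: $\frac{63}{44} \approx 1.4318$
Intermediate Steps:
$P = 22$ ($P = - 2 \left(-3 - 8\right) 1 = - 2 \left(\left(-11\right) 1\right) = \left(-2\right) \left(-11\right) = 22$)
$t{\left(k,H \right)} = \frac{2 k}{163 + H}$
$\frac{1}{t{\left(P,-100 \right)}} = \frac{1}{2 \cdot 22 \frac{1}{163 - 100}} = \frac{1}{2 \cdot 22 \cdot \frac{1}{63}} = \frac{1}{\frac{44}{63}} = \frac{63}{44}$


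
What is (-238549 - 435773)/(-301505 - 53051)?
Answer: 337161/177278 ≈ 1.9019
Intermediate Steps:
(-238549 - 435773)/(-301505 - 53051) = -674322/(-354556) = -674322*(-1/354556) = 337161/177278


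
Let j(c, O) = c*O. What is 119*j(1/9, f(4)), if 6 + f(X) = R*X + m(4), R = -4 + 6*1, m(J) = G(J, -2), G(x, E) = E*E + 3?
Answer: 119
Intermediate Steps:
G(x, E) = 3 + E² (G(x, E) = E² + 3 = 3 + E²)
m(J) = 7 (m(J) = 3 + (-2)² = 3 + 4 = 7)
R = 2 (R = -4 + 6 = 2)
f(X) = 1 + 2*X (f(X) = -6 + (2*X + 7) = -6 + (7 + 2*X) = 1 + 2*X)
j(c, O) = O*c
119*j(1/9, f(4)) = 119*((1 + 2*4)/9) = 119*((1 + 8)*(⅑)) = 119*(9*(⅑)) = 119*1 = 119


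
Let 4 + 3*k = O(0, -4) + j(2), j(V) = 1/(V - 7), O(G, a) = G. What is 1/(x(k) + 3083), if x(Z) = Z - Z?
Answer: 1/3083 ≈ 0.00032436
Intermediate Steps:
j(V) = 1/(-7 + V)
k = -7/5 (k = -4/3 + (0 + 1/(-7 + 2))/3 = -4/3 + (0 + 1/(-5))/3 = -4/3 + (0 - ⅕)/3 = -4/3 + (⅓)*(-⅕) = -4/3 - 1/15 = -7/5 ≈ -1.4000)
x(Z) = 0
1/(x(k) + 3083) = 1/(0 + 3083) = 1/3083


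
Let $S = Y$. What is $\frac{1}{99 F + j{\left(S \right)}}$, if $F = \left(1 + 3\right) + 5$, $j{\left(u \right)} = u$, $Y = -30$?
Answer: $\frac{1}{861} \approx 0.0011614$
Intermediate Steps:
$S = -30$
$F = 9$ ($F = 4 + 5 = 9$)
$\frac{1}{99 F + j{\left(S \right)}} = \frac{1}{99 \cdot 9 - 30} = \frac{1}{891 - 30} = \frac{1}{861}$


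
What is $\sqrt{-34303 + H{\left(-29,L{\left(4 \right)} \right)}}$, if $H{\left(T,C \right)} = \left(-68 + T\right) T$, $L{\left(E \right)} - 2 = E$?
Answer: $i \sqrt{31490} \approx 177.45 i$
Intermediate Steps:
$L{\left(E \right)} = 2 + E$
$H{\left(T,C \right)} = T \left(-68 + T\right)$
$\sqrt{-34303 + H{\left(-29,L{\left(4 \right)} \right)}} = \sqrt{-34303 - 29 \left(-68 - 29\right)} = \sqrt{-34303 - -2813} = \sqrt{-34303 + 2813} = \sqrt{-31490} = i \sqrt{31490}$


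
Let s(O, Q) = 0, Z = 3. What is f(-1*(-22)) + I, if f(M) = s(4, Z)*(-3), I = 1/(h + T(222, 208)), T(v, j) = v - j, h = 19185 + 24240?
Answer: 1/43439 ≈ 2.3021e-5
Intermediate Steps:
h = 43425
I = 1/43439 (I = 1/(43425 + (222 - 1*208)) = 1/(43425 + (222 - 208)) = 1/(43425 + 14) = 1/43439 ≈ 2.3021e-5)
f(M) = 0 (f(M) = 0*(-3) = 0)
f(-1*(-22)) + I = 0 + 1/43439 = 1/43439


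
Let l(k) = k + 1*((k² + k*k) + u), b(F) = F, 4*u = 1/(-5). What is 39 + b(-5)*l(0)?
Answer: 157/4 ≈ 39.250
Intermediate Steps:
u = -1/20 (u = (¼)/(-5) = (¼)*(-⅕) = -1/20 ≈ -0.050000)
l(k) = -1/20 + k + 2*k² (l(k) = k + 1*((k² + k*k) - 1/20) = k + 1*((k² + k²) - 1/20) = k + 1*(2*k² - 1/20) = k + 1*(-1/20 + 2*k²) = k + (-1/20 + 2*k²) = -1/20 + k + 2*k²)
39 + b(-5)*l(0) = 39 - 5*(-1/20 + 0 + 2*0²) = 39 - 5*(-1/20 + 0 + 2*0) = 39 - 5*(-1/20 + 0 + 0) = 39 - 5*(-1/20) = 39 + ¼ = 157/4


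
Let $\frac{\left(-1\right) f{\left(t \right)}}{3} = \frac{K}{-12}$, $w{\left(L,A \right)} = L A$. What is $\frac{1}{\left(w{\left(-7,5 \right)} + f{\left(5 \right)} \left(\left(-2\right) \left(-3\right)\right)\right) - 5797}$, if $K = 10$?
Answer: $- \frac{1}{5817} \approx -0.00017191$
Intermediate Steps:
$w{\left(L,A \right)} = A L$
$f{\left(t \right)} = \frac{5}{2}$ ($f{\left(t \right)} = - 3 \frac{10}{-12} = - 3 \cdot 10 \left(- \frac{1}{12}\right) = \left(-3\right) \left(- \frac{5}{6}\right) = \frac{5}{2}$)
$\frac{1}{\left(w{\left(-7,5 \right)} + f{\left(5 \right)} \left(\left(-2\right) \left(-3\right)\right)\right) - 5797} = \frac{1}{\left(5 \left(-7\right) + \frac{5 \left(\left(-2\right) \left(-3\right)\right)}{2}\right) - 5797} = \frac{1}{\left(-35 + \frac{5}{2} \cdot 6\right) - 5797} = \frac{1}{\left(-35 + 15\right) - 5797} = \frac{1}{-20 - 5797} = \frac{1}{-5817} = - \frac{1}{5817}$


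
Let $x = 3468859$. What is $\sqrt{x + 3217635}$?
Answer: $\sqrt{6686494} \approx 2585.8$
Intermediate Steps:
$\sqrt{x + 3217635} = \sqrt{3468859 + 3217635} = \sqrt{6686494}$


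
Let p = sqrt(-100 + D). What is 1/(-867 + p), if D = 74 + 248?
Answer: -289/250489 - sqrt(222)/751467 ≈ -0.0011736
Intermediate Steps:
D = 322
p = sqrt(222) (p = sqrt(-100 + 322) = sqrt(222) ≈ 14.900)
1/(-867 + p) = 1/(-867 + sqrt(222))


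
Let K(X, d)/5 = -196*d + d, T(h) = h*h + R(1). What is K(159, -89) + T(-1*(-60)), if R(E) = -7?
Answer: 90368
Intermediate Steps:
T(h) = -7 + h² (T(h) = h*h - 7 = h² - 7 = -7 + h²)
K(X, d) = -975*d (K(X, d) = 5*(-196*d + d) = 5*(-195*d) = -975*d)
K(159, -89) + T(-1*(-60)) = -975*(-89) + (-7 + (-1*(-60))²) = 86775 + (-7 + 60²) = 86775 + (-7 + 3600) = 86775 + 3593 = 90368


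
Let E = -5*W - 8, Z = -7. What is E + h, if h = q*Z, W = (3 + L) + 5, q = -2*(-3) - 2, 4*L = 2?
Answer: -157/2 ≈ -78.500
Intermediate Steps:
L = ½ (L = (¼)*2 = ½ ≈ 0.50000)
q = 4 (q = 6 - 2 = 4)
W = 17/2 (W = (3 + ½) + 5 = 7/2 + 5 = 17/2 ≈ 8.5000)
E = -101/2 (E = -5*17/2 - 8 = -85/2 - 8 = -101/2 ≈ -50.500)
h = -28 (h = 4*(-7) = -28)
E + h = -101/2 - 28 = -157/2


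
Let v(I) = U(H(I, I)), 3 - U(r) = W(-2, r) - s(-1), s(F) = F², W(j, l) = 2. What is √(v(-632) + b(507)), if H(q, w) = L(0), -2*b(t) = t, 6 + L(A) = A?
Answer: I*√1006/2 ≈ 15.859*I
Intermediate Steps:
L(A) = -6 + A
b(t) = -t/2
H(q, w) = -6 (H(q, w) = -6 + 0 = -6)
U(r) = 2 (U(r) = 3 - (2 - 1*(-1)²) = 3 - (2 - 1*1) = 3 - (2 - 1) = 3 - 1*1 = 3 - 1 = 2)
v(I) = 2
√(v(-632) + b(507)) = √(2 - ½*507) = √(2 - 507/2) = √(-503/2) = I*√1006/2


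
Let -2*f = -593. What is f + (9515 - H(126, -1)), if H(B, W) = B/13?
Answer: 254847/26 ≈ 9801.8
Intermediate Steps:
f = 593/2 (f = -½*(-593) = 593/2 ≈ 296.50)
H(B, W) = B/13 (H(B, W) = B*(1/13) = B/13)
f + (9515 - H(126, -1)) = 593/2 + (9515 - 126/13) = 593/2 + 123569/13 = 254847/26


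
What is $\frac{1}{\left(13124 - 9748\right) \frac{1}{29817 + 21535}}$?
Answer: $\frac{6419}{422} \approx 15.211$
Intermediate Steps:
$\frac{1}{\left(13124 - 9748\right) \frac{1}{29817 + 21535}} = \frac{1}{3376 \cdot \frac{1}{51352}} = \frac{1}{\frac{422}{6419}} = \frac{6419}{422}$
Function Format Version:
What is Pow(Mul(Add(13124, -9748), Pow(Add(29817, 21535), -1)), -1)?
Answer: Rational(6419, 422) ≈ 15.211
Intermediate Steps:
Pow(Mul(Add(13124, -9748), Pow(Add(29817, 21535), -1)), -1) = Pow(Mul(3376, Pow(51352, -1)), -1) = Pow(Mul(3376, Rational(1, 51352)), -1) = Pow(Rational(422, 6419), -1) = Rational(6419, 422)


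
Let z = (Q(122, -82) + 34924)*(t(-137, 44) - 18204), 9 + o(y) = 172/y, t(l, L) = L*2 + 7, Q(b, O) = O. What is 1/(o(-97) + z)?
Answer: -97/61202517511 ≈ -1.5849e-9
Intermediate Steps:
t(l, L) = 7 + 2*L (t(l, L) = 2*L + 7 = 7 + 2*L)
o(y) = -9 + 172/y
z = -630953778 (z = (-82 + 34924)*((7 + 2*44) - 18204) = 34842*((7 + 88) - 18204) = 34842*(95 - 18204) = 34842*(-18109) = -630953778)
1/(o(-97) + z) = 1/((-9 + 172/(-97)) - 630953778) = 1/((-9 + 172*(-1/97)) - 630953778) = 1/((-9 - 172/97) - 630953778) = 1/(-1045/97 - 630953778) = 1/(-61202517511/97) = -97/61202517511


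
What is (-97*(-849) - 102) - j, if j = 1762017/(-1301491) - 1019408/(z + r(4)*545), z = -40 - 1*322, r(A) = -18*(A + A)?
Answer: 4219382200859954/51306076711 ≈ 82239.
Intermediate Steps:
r(A) = -36*A
z = -362 (z = -40 - 322 = -362)
j = 593914696507/51306076711 (j = 1762017/(-1301491) - 1019408/(-362 - 36*4*545) = 1762017*(-1/1301491) - 1019408/(-362 - 144*545) = -1762017/1301491 - 1019408/(-362 - 78480) = -1762017/1301491 - 1019408/(-78842) = -1762017/1301491 - 1019408*(-1/78842) = -1762017/1301491 + 509704/39421 = 593914696507/51306076711 ≈ 11.576)
(-97*(-849) - 102) - j = (-97*(-849) - 102) - 1*593914696507/51306076711 = (82353 - 102) - 593914696507/51306076711 = 82251 - 593914696507/51306076711 = 4219382200859954/51306076711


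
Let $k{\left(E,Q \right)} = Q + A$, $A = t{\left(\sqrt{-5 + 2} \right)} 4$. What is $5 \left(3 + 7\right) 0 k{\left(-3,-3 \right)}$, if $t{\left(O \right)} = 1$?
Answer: $0$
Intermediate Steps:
$A = 4$ ($A = 1 \cdot 4 = 4$)
$k{\left(E,Q \right)} = 4 + Q$ ($k{\left(E,Q \right)} = Q + 4 = 4 + Q$)
$5 \left(3 + 7\right) 0 k{\left(-3,-3 \right)} = 5 \left(3 + 7\right) 0 \left(4 - 3\right) = 5 \cdot 10 \cdot 0 \cdot 1 = 50 \cdot 0 = 0$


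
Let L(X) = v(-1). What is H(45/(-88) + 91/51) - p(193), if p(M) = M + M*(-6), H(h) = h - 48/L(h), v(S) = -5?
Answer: 21898589/22440 ≈ 975.87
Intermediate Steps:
L(X) = -5
H(h) = 48/5 + h (H(h) = h - 48/(-5) = h - 48*(-1/5) = h + 48/5 = 48/5 + h)
p(M) = -5*M (p(M) = M - 6*M = -5*M)
H(45/(-88) + 91/51) - p(193) = (48/5 + (45/(-88) + 91/51)) - (-5)*193 = (48/5 + (45*(-1/88) + 91*(1/51))) - 1*(-965) = (48/5 + (-45/88 + 91/51)) + 965 = (48/5 + 5713/4488) + 965 = 243989/22440 + 965 = 21898589/22440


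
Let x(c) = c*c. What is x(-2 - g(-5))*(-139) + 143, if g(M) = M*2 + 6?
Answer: -413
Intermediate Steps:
g(M) = 6 + 2*M (g(M) = 2*M + 6 = 6 + 2*M)
x(c) = c²
x(-2 - g(-5))*(-139) + 143 = (-2 - (6 + 2*(-5)))²*(-139) + 143 = (-2 - (6 - 10))²*(-139) + 143 = (-2 - 1*(-4))²*(-139) + 143 = (-2 + 4)²*(-139) + 143 = 2²*(-139) + 143 = 4*(-139) + 143 = -556 + 143 = -413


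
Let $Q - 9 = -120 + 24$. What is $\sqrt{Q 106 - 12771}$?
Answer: $i \sqrt{21993} \approx 148.3 i$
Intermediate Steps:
$Q = -87$ ($Q = 9 + \left(-120 + 24\right) = 9 - 96 = -87$)
$\sqrt{Q 106 - 12771} = \sqrt{\left(-87\right) 106 - 12771} = \sqrt{-9222 - 12771} = \sqrt{-21993} = i \sqrt{21993}$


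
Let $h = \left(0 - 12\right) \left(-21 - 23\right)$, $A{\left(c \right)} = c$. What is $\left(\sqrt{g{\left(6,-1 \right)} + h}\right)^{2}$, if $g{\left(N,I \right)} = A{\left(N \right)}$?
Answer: $534$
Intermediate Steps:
$g{\left(N,I \right)} = N$
$h = 528$ ($h = \left(-12\right) \left(-44\right) = 528$)
$\left(\sqrt{g{\left(6,-1 \right)} + h}\right)^{2} = \left(\sqrt{6 + 528}\right)^{2} = \left(\sqrt{534}\right)^{2} = 534$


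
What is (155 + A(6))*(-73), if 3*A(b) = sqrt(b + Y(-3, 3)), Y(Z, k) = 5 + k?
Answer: -11315 - 73*sqrt(14)/3 ≈ -11406.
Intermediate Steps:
A(b) = sqrt(8 + b)/3 (A(b) = sqrt(b + (5 + 3))/3 = sqrt(b + 8)/3 = sqrt(8 + b)/3)
(155 + A(6))*(-73) = (155 + sqrt(8 + 6)/3)*(-73) = (155 + sqrt(14)/3)*(-73) = -11315 - 73*sqrt(14)/3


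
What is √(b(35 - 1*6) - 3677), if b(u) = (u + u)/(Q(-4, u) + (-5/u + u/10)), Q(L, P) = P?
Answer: I*√311134179657/9201 ≈ 60.623*I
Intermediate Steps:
b(u) = 2*u/(-5/u + 11*u/10) (b(u) = (u + u)/(u + (-5/u + u/10)) = (2*u)/(u + (-5/u + u*(⅒))) = (2*u)/(u + (-5/u + u/10)) = (2*u)/(-5/u + 11*u/10) = 2*u/(-5/u + 11*u/10))
√(b(35 - 1*6) - 3677) = √(20*(35 - 1*6)²/(-50 + 11*(35 - 1*6)²) - 3677) = √(20*(35 - 6)²/(-50 + 11*(35 - 6)²) - 3677) = √(20*29²/(-50 + 11*29²) - 3677) = √(20*841/(-50 + 11*841) - 3677) = √(20*841/(-50 + 9251) - 3677) = √(20*841/9201 - 3677) = √(20*841*(1/9201) - 3677) = √(16820/9201 - 3677) = √(-33815257/9201) = I*√311134179657/9201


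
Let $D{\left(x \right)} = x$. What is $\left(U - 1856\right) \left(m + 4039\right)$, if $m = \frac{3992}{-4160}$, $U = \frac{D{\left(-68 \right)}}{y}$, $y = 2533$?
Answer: $- \frac{145172558997}{19370} \approx -7.4947 \cdot 10^{6}$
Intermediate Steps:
$U = - \frac{4}{149}$ ($U = - \frac{68}{2533} = \left(-68\right) \frac{1}{2533} = - \frac{4}{149} \approx -0.026846$)
$m = - \frac{499}{520}$ ($m = 3992 \left(- \frac{1}{4160}\right) = - \frac{499}{520} \approx -0.95962$)
$\left(U - 1856\right) \left(m + 4039\right) = \left(- \frac{4}{149} - 1856\right) \left(- \frac{499}{520} + 4039\right) = \left(- \frac{276548}{149}\right) \frac{2099781}{520} = - \frac{145172558997}{19370}$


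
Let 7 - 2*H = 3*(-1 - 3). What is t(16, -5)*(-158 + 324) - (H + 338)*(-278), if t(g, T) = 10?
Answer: 98265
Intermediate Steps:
H = 19/2 (H = 7/2 - 3*(-1 - 3)/2 = 7/2 - 3*(-4)/2 = 7/2 - ½*(-12) = 7/2 + 6 = 19/2 ≈ 9.5000)
t(16, -5)*(-158 + 324) - (H + 338)*(-278) = 10*(-158 + 324) - (19/2 + 338)*(-278) = 10*166 - 695*(-278)/2 = 1660 - 1*(-96605) = 1660 + 96605 = 98265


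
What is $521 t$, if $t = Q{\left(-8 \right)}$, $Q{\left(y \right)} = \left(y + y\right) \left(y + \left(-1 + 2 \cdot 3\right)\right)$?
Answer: $25008$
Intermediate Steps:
$Q{\left(y \right)} = 2 y \left(5 + y\right)$ ($Q{\left(y \right)} = 2 y \left(y + \left(-1 + 6\right)\right) = 2 y \left(y + 5\right) = 2 y \left(5 + y\right)$)
$t = 48$ ($t = 2 \left(-8\right) \left(5 - 8\right) = 2 \left(-8\right) \left(-3\right) = 48$)
$521 t = 521 \cdot 48 = 25008$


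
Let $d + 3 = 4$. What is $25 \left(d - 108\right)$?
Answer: $-2675$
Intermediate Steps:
$d = 1$ ($d = -3 + 4 = 1$)
$25 \left(d - 108\right) = 25 \left(1 - 108\right) = 25 \left(-107\right) = -2675$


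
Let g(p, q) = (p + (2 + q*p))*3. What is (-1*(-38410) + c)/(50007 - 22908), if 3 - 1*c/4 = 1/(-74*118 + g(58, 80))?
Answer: 5729147/4040762 ≈ 1.4178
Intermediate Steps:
g(p, q) = 6 + 3*p + 3*p*q (g(p, q) = (p + (2 + p*q))*3 = (2 + p + p*q)*3 = 6 + 3*p + 3*p*q)
c = 16103/1342 (c = 12 - 4/(-74*118 + (6 + 3*58 + 3*58*80)) = 12 - 4/(-8732 + (6 + 174 + 13920)) = 12 - 4/(-8732 + 14100) = 12 - 4/5368 = 12 - 4*1/5368 = 12 - 1/1342 = 16103/1342 ≈ 11.999)
(-1*(-38410) + c)/(50007 - 22908) = (-1*(-38410) + 16103/1342)/(50007 - 22908) = (38410 + 16103/1342)/27099 = (51562323/1342)*(1/27099) = 5729147/4040762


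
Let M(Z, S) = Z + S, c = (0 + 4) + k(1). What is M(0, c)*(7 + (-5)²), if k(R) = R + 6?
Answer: 352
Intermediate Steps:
k(R) = 6 + R
c = 11 (c = (0 + 4) + (6 + 1) = 4 + 7 = 11)
M(Z, S) = S + Z
M(0, c)*(7 + (-5)²) = (11 + 0)*(7 + (-5)²) = 11*(7 + 25) = 11*32 = 352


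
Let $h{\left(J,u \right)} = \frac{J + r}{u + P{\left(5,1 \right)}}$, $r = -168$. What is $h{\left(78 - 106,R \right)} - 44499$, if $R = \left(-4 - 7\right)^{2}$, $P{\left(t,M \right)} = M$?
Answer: $- \frac{2714537}{61} \approx -44501.0$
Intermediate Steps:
$R = 121$ ($R = \left(-11\right)^{2} = 121$)
$h{\left(J,u \right)} = \frac{-168 + J}{1 + u}$ ($h{\left(J,u \right)} = \frac{J - 168}{u + 1} = \frac{-168 + J}{1 + u}$)
$h{\left(78 - 106,R \right)} - 44499 = \frac{-168 + \left(78 - 106\right)}{1 + 121} - 44499 = \frac{-168 - 28}{122} - 44499 = \frac{1}{122} \left(-196\right) - 44499 = - \frac{98}{61} - 44499 = - \frac{2714537}{61}$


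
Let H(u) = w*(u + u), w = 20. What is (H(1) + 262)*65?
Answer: 19630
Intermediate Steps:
H(u) = 40*u (H(u) = 20*(u + u) = 20*(2*u) = 40*u)
(H(1) + 262)*65 = (40*1 + 262)*65 = (40 + 262)*65 = 302*65 = 19630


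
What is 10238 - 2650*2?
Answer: 4938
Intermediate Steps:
10238 - 2650*2 = 10238 - 1*5300 = 10238 - 5300 = 4938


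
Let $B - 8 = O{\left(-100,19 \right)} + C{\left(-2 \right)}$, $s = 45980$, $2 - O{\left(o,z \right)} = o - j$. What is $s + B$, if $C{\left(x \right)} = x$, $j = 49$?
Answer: $46137$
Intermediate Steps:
$O{\left(o,z \right)} = 51 - o$ ($O{\left(o,z \right)} = 2 - \left(o - 49\right) = 2 - \left(-49 + o\right) = 51 - o$)
$B = 157$ ($B = 8 + \left(\left(51 - -100\right) - 2\right) = 8 + \left(\left(51 + 100\right) - 2\right) = 8 + \left(151 - 2\right) = 8 + 149 = 157$)
$s + B = 45980 + 157 = 46137$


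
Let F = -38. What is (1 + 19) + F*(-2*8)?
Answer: 628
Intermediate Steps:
(1 + 19) + F*(-2*8) = (1 + 19) - (-76)*8 = 20 - 38*(-16) = 20 + 608 = 628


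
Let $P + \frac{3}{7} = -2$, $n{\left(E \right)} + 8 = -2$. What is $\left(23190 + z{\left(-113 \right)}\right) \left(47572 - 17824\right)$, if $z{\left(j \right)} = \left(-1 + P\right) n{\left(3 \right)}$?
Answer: $\frac{4836132360}{7} \approx 6.9088 \cdot 10^{8}$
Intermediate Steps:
$n{\left(E \right)} = -10$ ($n{\left(E \right)} = -8 - 2 = -10$)
$P = - \frac{17}{7}$ ($P = - \frac{3}{7} - 2 = - \frac{17}{7} \approx -2.4286$)
$z{\left(j \right)} = \frac{240}{7}$ ($z{\left(j \right)} = \left(-1 - \frac{17}{7}\right) \left(-10\right) = \left(- \frac{24}{7}\right) \left(-10\right) = \frac{240}{7}$)
$\left(23190 + z{\left(-113 \right)}\right) \left(47572 - 17824\right) = \left(23190 + \frac{240}{7}\right) \left(47572 - 17824\right) = \frac{162570}{7} \cdot 29748 = \frac{4836132360}{7}$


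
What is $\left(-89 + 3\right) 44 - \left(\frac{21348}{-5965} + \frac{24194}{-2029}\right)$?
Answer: $- \frac{45610062938}{12102985} \approx -3768.5$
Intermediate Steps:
$\left(-89 + 3\right) 44 - \left(\frac{21348}{-5965} + \frac{24194}{-2029}\right) = \left(-86\right) 44 - \left(21348 \left(- \frac{1}{5965}\right) + 24194 \left(- \frac{1}{2029}\right)\right) = -3784 - \left(- \frac{21348}{5965} - \frac{24194}{2029}\right) = -3784 - - \frac{187632302}{12102985} = -3784 + \frac{187632302}{12102985} = - \frac{45610062938}{12102985}$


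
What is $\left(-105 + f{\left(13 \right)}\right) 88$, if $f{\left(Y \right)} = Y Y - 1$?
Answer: $5544$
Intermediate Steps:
$f{\left(Y \right)} = -1 + Y^{2}$ ($f{\left(Y \right)} = Y^{2} - 1 = -1 + Y^{2}$)
$\left(-105 + f{\left(13 \right)}\right) 88 = \left(-105 - \left(1 - 13^{2}\right)\right) 88 = \left(-105 + \left(-1 + 169\right)\right) 88 = \left(-105 + 168\right) 88 = 63 \cdot 88 = 5544$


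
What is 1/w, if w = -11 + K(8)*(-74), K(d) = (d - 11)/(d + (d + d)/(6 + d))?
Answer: 32/425 ≈ 0.075294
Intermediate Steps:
K(d) = (-11 + d)/(d + 2*d/(6 + d)) (K(d) = (-11 + d)/(d + (2*d)/(6 + d)) = (-11 + d)/(d + 2*d/(6 + d)))
w = 425/32 (w = -11 + ((-66 + 8² - 5*8)/(8*(8 + 8)))*(-74) = -11 + ((⅛)*(-66 + 64 - 40)/16)*(-74) = -11 + ((⅛)*(1/16)*(-42))*(-74) = -11 - 21/64*(-74) = -11 + 777/32 = 425/32 ≈ 13.281)
1/w = 1/(425/32) = 32/425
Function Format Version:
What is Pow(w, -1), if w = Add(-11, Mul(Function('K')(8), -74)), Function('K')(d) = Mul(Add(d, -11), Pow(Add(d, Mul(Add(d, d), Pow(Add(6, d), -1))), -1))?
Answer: Rational(32, 425) ≈ 0.075294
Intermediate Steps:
Function('K')(d) = Mul(Pow(Add(d, Mul(2, d, Pow(Add(6, d), -1))), -1), Add(-11, d)) (Function('K')(d) = Mul(Add(-11, d), Pow(Add(d, Mul(Mul(2, d), Pow(Add(6, d), -1))), -1)) = Mul(Add(-11, d), Pow(Add(d, Mul(2, d, Pow(Add(6, d), -1))), -1)) = Mul(Pow(Add(d, Mul(2, d, Pow(Add(6, d), -1))), -1), Add(-11, d)))
w = Rational(425, 32) (w = Add(-11, Mul(Mul(Pow(8, -1), Pow(Add(8, 8), -1), Add(-66, Pow(8, 2), Mul(-5, 8))), -74)) = Add(-11, Mul(Mul(Rational(1, 8), Pow(16, -1), Add(-66, 64, -40)), -74)) = Add(-11, Mul(Mul(Rational(1, 8), Rational(1, 16), -42), -74)) = Add(-11, Mul(Rational(-21, 64), -74)) = Add(-11, Rational(777, 32)) = Rational(425, 32) ≈ 13.281)
Pow(w, -1) = Pow(Rational(425, 32), -1) = Rational(32, 425)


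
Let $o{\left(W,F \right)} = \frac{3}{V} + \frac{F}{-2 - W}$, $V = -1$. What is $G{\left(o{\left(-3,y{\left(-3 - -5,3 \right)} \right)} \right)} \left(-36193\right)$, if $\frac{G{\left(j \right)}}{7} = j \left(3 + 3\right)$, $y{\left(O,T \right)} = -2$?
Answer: $7600530$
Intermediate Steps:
$o{\left(W,F \right)} = -3 + \frac{F}{-2 - W}$ ($o{\left(W,F \right)} = \frac{3}{-1} + \frac{F}{-2 - W} = 3 \left(-1\right) + \frac{F}{-2 - W} = -3 + \frac{F}{-2 - W}$)
$G{\left(j \right)} = 42 j$ ($G{\left(j \right)} = 7 j \left(3 + 3\right) = 7 j 6 = 7 \cdot 6 j = 42 j$)
$G{\left(o{\left(-3,y{\left(-3 - -5,3 \right)} \right)} \right)} \left(-36193\right) = 42 \frac{-6 - -2 - -9}{2 - 3} \left(-36193\right) = 42 \frac{-6 + 2 + 9}{-1} \left(-36193\right) = 42 \left(\left(-1\right) 5\right) \left(-36193\right) = 42 \left(-5\right) \left(-36193\right) = \left(-210\right) \left(-36193\right) = 7600530$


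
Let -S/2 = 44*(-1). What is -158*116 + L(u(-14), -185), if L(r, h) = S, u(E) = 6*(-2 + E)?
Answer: -18240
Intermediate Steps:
u(E) = -12 + 6*E
S = 88 (S = -88*(-1) = -2*(-44) = 88)
L(r, h) = 88
-158*116 + L(u(-14), -185) = -158*116 + 88 = -18328 + 88 = -18240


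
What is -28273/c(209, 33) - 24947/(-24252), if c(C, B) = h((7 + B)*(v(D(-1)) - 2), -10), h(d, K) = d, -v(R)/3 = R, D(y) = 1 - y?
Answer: 173414959/1940160 ≈ 89.382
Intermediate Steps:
v(R) = -3*R
c(C, B) = -56 - 8*B (c(C, B) = (7 + B)*(-3*(1 - 1*(-1)) - 2) = (7 + B)*(-3*(1 + 1) - 2) = (7 + B)*(-3*2 - 2) = (7 + B)*(-6 - 2) = (7 + B)*(-8) = -56 - 8*B)
-28273/c(209, 33) - 24947/(-24252) = -28273/(-56 - 8*33) - 24947/(-24252) = -28273/(-56 - 264) - 24947*(-1/24252) = -28273/(-320) + 24947/24252 = -28273*(-1/320) + 24947/24252 = 28273/320 + 24947/24252 = 173414959/1940160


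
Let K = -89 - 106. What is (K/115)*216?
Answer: -8424/23 ≈ -366.26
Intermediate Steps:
K = -195
(K/115)*216 = -195/115*216 = -195*1/115*216 = -39/23*216 = -8424/23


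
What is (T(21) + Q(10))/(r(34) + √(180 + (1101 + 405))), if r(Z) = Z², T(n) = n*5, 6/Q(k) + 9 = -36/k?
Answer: 253742/2802765 - 439*√1686/5605530 ≈ 0.087317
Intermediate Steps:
Q(k) = 6/(-9 - 36/k)
T(n) = 5*n
(T(21) + Q(10))/(r(34) + √(180 + (1101 + 405))) = (5*21 - 2*10/(12 + 3*10))/(34² + √(180 + (1101 + 405))) = (105 - 2*10/(12 + 30))/(1156 + √(180 + 1506)) = (105 - 2*10/42)/(1156 + √1686) = (105 - 2*10*1/42)/(1156 + √1686) = (105 - 10/21)/(1156 + √1686) = 2195/(21*(1156 + √1686))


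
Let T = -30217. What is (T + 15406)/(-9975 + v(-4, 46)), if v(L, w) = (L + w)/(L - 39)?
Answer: 212291/142989 ≈ 1.4847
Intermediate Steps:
v(L, w) = (L + w)/(-39 + L)
(T + 15406)/(-9975 + v(-4, 46)) = (-30217 + 15406)/(-9975 + (-4 + 46)/(-39 - 4)) = -14811/(-9975 + 42/(-43)) = -14811/(-9975 - 1/43*42) = -14811/(-9975 - 42/43) = -14811/(-428967/43) = -14811*(-43/428967) = 212291/142989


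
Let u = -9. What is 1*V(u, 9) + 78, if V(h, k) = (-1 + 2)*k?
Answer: 87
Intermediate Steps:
V(h, k) = k (V(h, k) = 1*k = k)
1*V(u, 9) + 78 = 1*9 + 78 = 9 + 78 = 87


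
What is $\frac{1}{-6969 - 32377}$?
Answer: $- \frac{1}{39346} \approx -2.5416 \cdot 10^{-5}$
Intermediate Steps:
$\frac{1}{-6969 - 32377} = \frac{1}{-39346} = - \frac{1}{39346}$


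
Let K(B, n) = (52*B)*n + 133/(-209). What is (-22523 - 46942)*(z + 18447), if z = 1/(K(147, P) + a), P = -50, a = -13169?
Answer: -5572983871407315/4349066 ≈ -1.2814e+9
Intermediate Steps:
K(B, n) = -7/11 + 52*B*n (K(B, n) = 52*B*n + 133*(-1/209) = 52*B*n - 7/11 = -7/11 + 52*B*n)
z = -11/4349066 (z = 1/((-7/11 + 52*147*(-50)) - 13169) = 1/((-7/11 - 382200) - 13169) = 1/(-4204207/11 - 13169) = 1/(-4349066/11) = -11/4349066 ≈ -2.5293e-6)
(-22523 - 46942)*(z + 18447) = (-22523 - 46942)*(-11/4349066 + 18447) = -69465*80227220491/4349066 = -5572983871407315/4349066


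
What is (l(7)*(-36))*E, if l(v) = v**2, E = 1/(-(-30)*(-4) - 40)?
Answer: 441/40 ≈ 11.025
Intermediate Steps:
E = -1/160 (E = 1/(-15*8 - 40) = 1/(-120 - 40) = 1/(-160) = -1/160 ≈ -0.0062500)
(l(7)*(-36))*E = (7**2*(-36))*(-1/160) = (49*(-36))*(-1/160) = -1764*(-1/160) = 441/40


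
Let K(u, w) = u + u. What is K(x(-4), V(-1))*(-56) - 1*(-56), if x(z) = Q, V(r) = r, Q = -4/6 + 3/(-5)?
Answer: 2968/15 ≈ 197.87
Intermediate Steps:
Q = -19/15 (Q = -4*⅙ + 3*(-⅕) = -⅔ - ⅗ = -19/15 ≈ -1.2667)
x(z) = -19/15
K(u, w) = 2*u
K(x(-4), V(-1))*(-56) - 1*(-56) = (2*(-19/15))*(-56) - 1*(-56) = -38/15*(-56) + 56 = 2128/15 + 56 = 2968/15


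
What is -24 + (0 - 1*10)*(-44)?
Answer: 416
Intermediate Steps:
-24 + (0 - 1*10)*(-44) = -24 + (0 - 10)*(-44) = -24 - 10*(-44) = -24 + 440 = 416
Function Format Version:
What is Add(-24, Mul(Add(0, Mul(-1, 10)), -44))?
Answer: 416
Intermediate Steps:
Add(-24, Mul(Add(0, Mul(-1, 10)), -44)) = Add(-24, Mul(Add(0, -10), -44)) = Add(-24, Mul(-10, -44)) = Add(-24, 440) = 416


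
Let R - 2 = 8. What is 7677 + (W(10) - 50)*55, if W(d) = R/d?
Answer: 4982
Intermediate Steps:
R = 10 (R = 2 + 8 = 10)
W(d) = 10/d
7677 + (W(10) - 50)*55 = 7677 + (10/10 - 50)*55 = 7677 + (10*(⅒) - 50)*55 = 7677 + (1 - 50)*55 = 7677 - 49*55 = 7677 - 2695 = 4982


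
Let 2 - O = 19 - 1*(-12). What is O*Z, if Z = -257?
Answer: 7453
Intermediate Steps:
O = -29 (O = 2 - (19 - 1*(-12)) = 2 - (19 + 12) = 2 - 1*31 = 2 - 31 = -29)
O*Z = -29*(-257) = 7453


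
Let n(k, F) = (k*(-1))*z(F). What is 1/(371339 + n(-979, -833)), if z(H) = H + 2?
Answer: -1/442210 ≈ -2.2614e-6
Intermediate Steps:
z(H) = 2 + H
n(k, F) = -k*(2 + F) (n(k, F) = (k*(-1))*(2 + F) = (-k)*(2 + F) = -k*(2 + F))
1/(371339 + n(-979, -833)) = 1/(371339 - 1*(-979)*(2 - 833)) = 1/(371339 - 1*(-979)*(-831)) = 1/(371339 - 813549) = 1/(-442210) = -1/442210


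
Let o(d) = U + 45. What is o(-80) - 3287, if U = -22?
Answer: -3264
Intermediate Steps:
o(d) = 23 (o(d) = -22 + 45 = 23)
o(-80) - 3287 = 23 - 3287 = -3264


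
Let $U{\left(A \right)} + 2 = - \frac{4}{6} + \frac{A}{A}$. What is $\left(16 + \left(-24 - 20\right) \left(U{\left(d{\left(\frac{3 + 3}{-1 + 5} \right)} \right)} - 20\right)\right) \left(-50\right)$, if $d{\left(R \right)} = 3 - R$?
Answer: $- \frac{145400}{3} \approx -48467.0$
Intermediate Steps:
$U{\left(A \right)} = - \frac{5}{3}$ ($U{\left(A \right)} = -2 + \left(- \frac{4}{6} + \frac{A}{A}\right) = -2 + \left(\left(-4\right) \frac{1}{6} + 1\right) = -2 + \left(- \frac{2}{3} + 1\right) = -2 + \frac{1}{3} = - \frac{5}{3}$)
$\left(16 + \left(-24 - 20\right) \left(U{\left(d{\left(\frac{3 + 3}{-1 + 5} \right)} \right)} - 20\right)\right) \left(-50\right) = \left(16 + \left(-24 - 20\right) \left(- \frac{5}{3} - 20\right)\right) \left(-50\right) = \left(16 - - \frac{2860}{3}\right) \left(-50\right) = \left(16 + \frac{2860}{3}\right) \left(-50\right) = \frac{2908}{3} \left(-50\right) = - \frac{145400}{3}$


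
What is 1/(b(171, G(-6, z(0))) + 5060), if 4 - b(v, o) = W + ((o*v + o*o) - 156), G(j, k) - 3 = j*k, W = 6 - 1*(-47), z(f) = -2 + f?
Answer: 1/2377 ≈ 0.00042070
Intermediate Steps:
W = 53 (W = 6 + 47 = 53)
G(j, k) = 3 + j*k
b(v, o) = 107 - o² - o*v (b(v, o) = 4 - (53 + ((o*v + o*o) - 156)) = 4 - (53 + ((o*v + o²) - 156)) = 4 - (53 + ((o² + o*v) - 156)) = 4 - (53 + (-156 + o² + o*v)) = 4 - (-103 + o² + o*v) = 4 + (103 - o² - o*v) = 107 - o² - o*v)
1/(b(171, G(-6, z(0))) + 5060) = 1/((107 - (3 - 6*(-2 + 0))² - 1*(3 - 6*(-2 + 0))*171) + 5060) = 1/((107 - (3 - 6*(-2))² - 1*(3 - 6*(-2))*171) + 5060) = 1/((107 - (3 + 12)² - 1*(3 + 12)*171) + 5060) = 1/((107 - 1*15² - 1*15*171) + 5060) = 1/((107 - 1*225 - 2565) + 5060) = 1/((107 - 225 - 2565) + 5060) = 1/(-2683 + 5060) = 1/2377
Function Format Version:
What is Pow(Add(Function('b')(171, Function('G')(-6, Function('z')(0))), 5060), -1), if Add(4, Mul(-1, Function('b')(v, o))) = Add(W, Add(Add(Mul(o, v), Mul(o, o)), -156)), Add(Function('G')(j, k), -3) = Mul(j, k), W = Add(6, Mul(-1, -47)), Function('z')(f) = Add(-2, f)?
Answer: Rational(1, 2377) ≈ 0.00042070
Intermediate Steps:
W = 53 (W = Add(6, 47) = 53)
Function('G')(j, k) = Add(3, Mul(j, k))
Function('b')(v, o) = Add(107, Mul(-1, Pow(o, 2)), Mul(-1, o, v)) (Function('b')(v, o) = Add(4, Mul(-1, Add(53, Add(Add(Mul(o, v), Mul(o, o)), -156)))) = Add(4, Mul(-1, Add(53, Add(Add(Mul(o, v), Pow(o, 2)), -156)))) = Add(4, Mul(-1, Add(53, Add(Add(Pow(o, 2), Mul(o, v)), -156)))) = Add(4, Mul(-1, Add(53, Add(-156, Pow(o, 2), Mul(o, v))))) = Add(4, Mul(-1, Add(-103, Pow(o, 2), Mul(o, v)))) = Add(4, Add(103, Mul(-1, Pow(o, 2)), Mul(-1, o, v))) = Add(107, Mul(-1, Pow(o, 2)), Mul(-1, o, v)))
Pow(Add(Function('b')(171, Function('G')(-6, Function('z')(0))), 5060), -1) = Pow(Add(Add(107, Mul(-1, Pow(Add(3, Mul(-6, Add(-2, 0))), 2)), Mul(-1, Add(3, Mul(-6, Add(-2, 0))), 171)), 5060), -1) = Pow(Add(Add(107, Mul(-1, Pow(Add(3, Mul(-6, -2)), 2)), Mul(-1, Add(3, Mul(-6, -2)), 171)), 5060), -1) = Pow(Add(Add(107, Mul(-1, Pow(Add(3, 12), 2)), Mul(-1, Add(3, 12), 171)), 5060), -1) = Pow(Add(Add(107, Mul(-1, Pow(15, 2)), Mul(-1, 15, 171)), 5060), -1) = Pow(Add(Add(107, Mul(-1, 225), -2565), 5060), -1) = Pow(Add(Add(107, -225, -2565), 5060), -1) = Pow(Add(-2683, 5060), -1) = Pow(2377, -1) = Rational(1, 2377)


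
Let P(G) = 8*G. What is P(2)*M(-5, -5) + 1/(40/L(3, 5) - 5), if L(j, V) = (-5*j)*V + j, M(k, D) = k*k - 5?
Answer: 15991/50 ≈ 319.82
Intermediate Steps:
M(k, D) = -5 + k² (M(k, D) = k² - 5 = -5 + k²)
L(j, V) = j - 5*V*j (L(j, V) = -5*V*j + j = j - 5*V*j)
P(2)*M(-5, -5) + 1/(40/L(3, 5) - 5) = (8*2)*(-5 + (-5)²) + 1/(40/((3*(1 - 5*5))) - 5) = 16*(-5 + 25) + 1/(40/((3*(1 - 25))) - 5) = 16*20 + 1/(40/((3*(-24))) - 5) = 320 + 1/(40/(-72) - 5) = 320 + 1/(40*(-1/72) - 5) = 320 + 1/(-5/9 - 5) = 320 + 1/(-50/9) = 320 - 9/50 = 15991/50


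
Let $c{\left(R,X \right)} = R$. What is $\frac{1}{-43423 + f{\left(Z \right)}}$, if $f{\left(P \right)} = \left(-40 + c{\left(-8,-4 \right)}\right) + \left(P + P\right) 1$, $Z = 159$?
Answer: $- \frac{1}{43153} \approx -2.3173 \cdot 10^{-5}$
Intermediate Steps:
$f{\left(P \right)} = -48 + 2 P$ ($f{\left(P \right)} = \left(-40 - 8\right) + \left(P + P\right) 1 = -48 + 2 P 1 = -48 + 2 P$)
$\frac{1}{-43423 + f{\left(Z \right)}} = \frac{1}{-43423 + \left(-48 + 2 \cdot 159\right)} = \frac{1}{-43423 + \left(-48 + 318\right)} = \frac{1}{-43423 + 270} = \frac{1}{-43153} = - \frac{1}{43153}$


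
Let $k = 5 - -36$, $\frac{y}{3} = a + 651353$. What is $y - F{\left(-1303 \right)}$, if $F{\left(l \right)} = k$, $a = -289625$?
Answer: $1085143$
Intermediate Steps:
$y = 1085184$ ($y = 3 \left(-289625 + 651353\right) = 3 \cdot 361728 = 1085184$)
$k = 41$ ($k = 5 + 36 = 41$)
$F{\left(l \right)} = 41$
$y - F{\left(-1303 \right)} = 1085184 - 41 = 1085143$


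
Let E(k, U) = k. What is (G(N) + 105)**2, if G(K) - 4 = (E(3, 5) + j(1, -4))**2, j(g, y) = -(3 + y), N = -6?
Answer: 15625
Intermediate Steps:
j(g, y) = -3 - y
G(K) = 20 (G(K) = 4 + (3 + (-3 - 1*(-4)))**2 = 4 + (3 + (-3 + 4))**2 = 4 + (3 + 1)**2 = 4 + 4**2 = 4 + 16 = 20)
(G(N) + 105)**2 = (20 + 105)**2 = 125**2 = 15625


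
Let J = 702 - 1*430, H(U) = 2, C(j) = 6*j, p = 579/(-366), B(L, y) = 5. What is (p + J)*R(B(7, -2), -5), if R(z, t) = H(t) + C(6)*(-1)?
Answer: -560847/61 ≈ -9194.2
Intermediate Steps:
p = -193/122 (p = 579*(-1/366) = -193/122 ≈ -1.5820)
J = 272 (J = 702 - 430 = 272)
R(z, t) = -34 (R(z, t) = 2 + (6*6)*(-1) = 2 + 36*(-1) = 2 - 36 = -34)
(p + J)*R(B(7, -2), -5) = (-193/122 + 272)*(-34) = (32991/122)*(-34) = -560847/61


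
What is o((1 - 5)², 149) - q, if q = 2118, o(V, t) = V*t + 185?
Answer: 451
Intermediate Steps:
o(V, t) = 185 + V*t
o((1 - 5)², 149) - q = (185 + (1 - 5)²*149) - 1*2118 = (185 + (-4)²*149) - 2118 = (185 + 16*149) - 2118 = (185 + 2384) - 2118 = 2569 - 2118 = 451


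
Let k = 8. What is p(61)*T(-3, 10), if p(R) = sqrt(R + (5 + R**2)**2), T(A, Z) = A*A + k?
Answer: 17*sqrt(13883137) ≈ 63342.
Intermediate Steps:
T(A, Z) = 8 + A**2 (T(A, Z) = A*A + 8 = A**2 + 8 = 8 + A**2)
p(61)*T(-3, 10) = sqrt(61 + (5 + 61**2)**2)*(8 + (-3)**2) = sqrt(61 + (5 + 3721)**2)*(8 + 9) = sqrt(61 + 3726**2)*17 = sqrt(61 + 13883076)*17 = sqrt(13883137)*17 = 17*sqrt(13883137)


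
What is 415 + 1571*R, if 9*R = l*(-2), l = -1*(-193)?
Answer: -602671/9 ≈ -66964.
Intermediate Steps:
l = 193
R = -386/9 (R = (193*(-2))/9 = (1/9)*(-386) = -386/9 ≈ -42.889)
415 + 1571*R = 415 + 1571*(-386/9) = 415 - 606406/9 = -602671/9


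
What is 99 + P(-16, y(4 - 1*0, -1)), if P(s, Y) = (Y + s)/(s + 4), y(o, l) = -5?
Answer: 403/4 ≈ 100.75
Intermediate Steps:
P(s, Y) = (Y + s)/(4 + s)
99 + P(-16, y(4 - 1*0, -1)) = 99 + (-5 - 16)/(4 - 16) = 99 - 21/(-12) = 99 - 1/12*(-21) = 99 + 7/4 = 403/4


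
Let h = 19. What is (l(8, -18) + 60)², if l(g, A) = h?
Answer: 6241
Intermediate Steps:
l(g, A) = 19
(l(8, -18) + 60)² = (19 + 60)² = 79² = 6241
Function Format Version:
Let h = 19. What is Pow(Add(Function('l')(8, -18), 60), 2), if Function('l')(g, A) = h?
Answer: 6241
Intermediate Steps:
Function('l')(g, A) = 19
Pow(Add(Function('l')(8, -18), 60), 2) = Pow(Add(19, 60), 2) = Pow(79, 2) = 6241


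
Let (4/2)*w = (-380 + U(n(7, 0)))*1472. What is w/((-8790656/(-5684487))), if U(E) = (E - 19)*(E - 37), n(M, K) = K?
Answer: 42230053923/274708 ≈ 1.5373e+5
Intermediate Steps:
U(E) = (-37 + E)*(-19 + E) (U(E) = (-19 + E)*(-37 + E) = (-37 + E)*(-19 + E))
w = 237728 (w = ((-380 + (703 + 0² - 56*0))*1472)/2 = ((-380 + (703 + 0 + 0))*1472)/2 = ((-380 + 703)*1472)/2 = (323*1472)/2 = (½)*475456 = 237728)
w/((-8790656/(-5684487))) = 237728/((-8790656/(-5684487))) = 237728/((-8790656*(-1/5684487))) = 237728/(8790656/5684487) = 237728*(5684487/8790656) = 42230053923/274708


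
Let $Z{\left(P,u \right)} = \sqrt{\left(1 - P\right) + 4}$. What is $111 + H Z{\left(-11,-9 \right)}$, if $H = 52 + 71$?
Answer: $603$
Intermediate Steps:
$H = 123$
$Z{\left(P,u \right)} = \sqrt{5 - P}$
$111 + H Z{\left(-11,-9 \right)} = 111 + 123 \sqrt{5 - -11} = 111 + 123 \sqrt{5 + 11} = 111 + 123 \sqrt{16} = 111 + 123 \cdot 4 = 111 + 492 = 603$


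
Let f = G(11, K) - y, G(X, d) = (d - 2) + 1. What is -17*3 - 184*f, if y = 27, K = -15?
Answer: 7861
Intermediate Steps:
G(X, d) = -1 + d (G(X, d) = (-2 + d) + 1 = -1 + d)
f = -43 (f = (-1 - 15) - 1*27 = -16 - 27 = -43)
-17*3 - 184*f = -17*3 - 184*(-43) = -51 + 7912 = 7861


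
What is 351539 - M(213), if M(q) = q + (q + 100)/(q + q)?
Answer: 149664563/426 ≈ 3.5133e+5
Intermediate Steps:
M(q) = q + (100 + q)/(2*q) (M(q) = q + (100 + q)/((2*q)) = q + (100 + q)*(1/(2*q)) = q + (100 + q)/(2*q))
351539 - M(213) = 351539 - (½ + 213 + 50/213) = 351539 - 1*91051/426 = 351539 - 91051/426 = 149664563/426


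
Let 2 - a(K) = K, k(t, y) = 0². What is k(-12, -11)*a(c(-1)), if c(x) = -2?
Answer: 0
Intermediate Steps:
k(t, y) = 0
a(K) = 2 - K
k(-12, -11)*a(c(-1)) = 0*(2 - 1*(-2)) = 0*(2 + 2) = 0*4 = 0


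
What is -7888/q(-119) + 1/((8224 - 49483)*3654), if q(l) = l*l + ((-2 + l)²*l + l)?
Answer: 3331081783/729831028626 ≈ 0.0045642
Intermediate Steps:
q(l) = l + l² + l*(-2 + l)² (q(l) = l² + (l*(-2 + l)² + l) = l² + (l + l*(-2 + l)²) = l + l² + l*(-2 + l)²)
-7888/q(-119) + 1/((8224 - 49483)*3654) = -7888*(-1/(119*(1 - 119 + (-2 - 119)²))) + 1/((8224 - 49483)*3654) = -7888*(-1/(119*(1 - 119 + (-121)²))) + (1/3654)/(-41259) = -7888*(-1/(119*(1 - 119 + 14641))) - 1/41259*1/3654 = -7888/((-119*14523)) - 1/150760386 = -7888/(-1728237) - 1/150760386 = -7888*(-1/1728237) - 1/150760386 = 464/101661 - 1/150760386 = 3331081783/729831028626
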